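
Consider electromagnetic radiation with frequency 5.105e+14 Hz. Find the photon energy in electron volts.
2.1113 eV

Using E = hf:

E = hf = (6.626×10⁻³⁴ J·s)(5.105e+14 Hz)
E = 2.1113 eV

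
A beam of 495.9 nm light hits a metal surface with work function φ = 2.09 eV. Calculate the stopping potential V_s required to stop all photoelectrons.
0.4102 V

The stopping potential V_s satisfies: eV_s = KE_max

First, find KE_max using Einstein's equation:
E_photon = hc/λ = 2.5002 eV
KE_max = E_photon - φ = 2.5002 - 2.09 = 0.4102 eV

Since eV_s = KE_max:
V_s = KE_max/e = 0.4102 V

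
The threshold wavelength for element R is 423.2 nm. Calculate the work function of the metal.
2.93 eV

At the threshold wavelength, photon energy equals work function:
φ = hc/λ₀

Calculating:
φ = (6.626×10⁻³⁴ J·s)(3×10⁸ m/s) / (423.2×10⁻⁹ m)
φ = 2.93 eV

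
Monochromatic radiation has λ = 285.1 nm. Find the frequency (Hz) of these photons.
1.0515e+15 Hz

Using the wave equation: c = fλ

Solving for frequency:
f = c/λ = (3×10⁸ m/s) / (285.1×10⁻⁹ m)
f = 1.0515e+15 Hz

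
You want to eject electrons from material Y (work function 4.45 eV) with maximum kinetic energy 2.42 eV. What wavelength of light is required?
180.47 nm

From Einstein's equation: KE_max = hc/λ - φ

Rearranging for λ:
hc/λ = KE_max + φ
λ = hc/(KE_max + φ)

Required photon energy:
E_photon = KE_max + φ = 2.42 + 4.45 = 6.87 eV

Required wavelength:
λ = hc/E_photon = (6.626×10⁻³⁴)(3×10⁸) / (6.87 × 1.602×10⁻¹⁹)
λ = 180.47 nm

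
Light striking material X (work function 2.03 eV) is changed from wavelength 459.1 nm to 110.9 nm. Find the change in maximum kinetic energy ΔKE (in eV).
8.4792 eV

Using Einstein's equation: KE_max = hc/λ - φ

For λ₁ = 459.1 nm:
KE₁ = hc/λ₁ - φ = 2.7006 - 2.03 = 0.6706 eV

For λ₂ = 110.9 nm:
KE₂ = hc/λ₂ - φ = 11.1798 - 2.03 = 9.1498 eV

Change in KE:
ΔKE = KE₂ - KE₁ = 9.1498 - 0.6706 = 8.4792 eV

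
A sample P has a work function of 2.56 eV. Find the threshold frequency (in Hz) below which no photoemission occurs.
6.1901e+14 Hz

The threshold frequency is when the photon energy equals the work function:
hf₀ = φ

Solving for f₀:
f₀ = φ/h = (2.56 eV × 1.602×10⁻¹⁹ J/eV) / (6.626×10⁻³⁴ J·s)
f₀ = 6.1901e+14 Hz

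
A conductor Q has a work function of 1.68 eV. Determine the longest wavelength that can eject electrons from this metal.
738.00 nm

The threshold wavelength is when the photon energy equals the work function:
hc/λ₀ = φ

Solving for λ₀:
λ₀ = hc/φ = (6.626×10⁻³⁴ J·s)(3×10⁸ m/s) / (1.68 eV × 1.602×10⁻¹⁹ J/eV)
λ₀ = 738.00 nm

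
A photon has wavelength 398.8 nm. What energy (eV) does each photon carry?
3.1089 eV

Using E = hf = hc/λ:

E = hc/λ = (6.626×10⁻³⁴ J·s)(3×10⁸ m/s) / (398.8×10⁻⁹ m)
E = 3.1089 eV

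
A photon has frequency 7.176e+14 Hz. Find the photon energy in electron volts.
2.9678 eV

Using E = hf:

E = hf = (6.626×10⁻³⁴ J·s)(7.176e+14 Hz)
E = 2.9678 eV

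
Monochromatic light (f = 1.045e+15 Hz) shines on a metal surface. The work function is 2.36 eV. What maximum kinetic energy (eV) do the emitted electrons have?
1.9618 eV

Using Einstein's photoelectric equation: KE_max = hf - φ

First, calculate the photon energy:
E_photon = hf = (6.626×10⁻³⁴ J·s)(1.045e+15 Hz)
E_photon = 4.3218 eV

Then, the maximum kinetic energy:
KE_max = E_photon - φ = 4.3218 eV - 2.36 eV = 1.9618 eV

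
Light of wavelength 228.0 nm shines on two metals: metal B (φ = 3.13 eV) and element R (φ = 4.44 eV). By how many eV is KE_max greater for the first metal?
1.3100 eV

Using KE_max = hc/λ - φ for each metal:

Photon energy: E = hc/λ = 5.4379 eV

For metal B (φ₁ = 3.13 eV):
KE₁ = E - φ₁ = 5.4379 - 3.13 = 2.3079 eV

For element R (φ₂ = 4.44 eV):
KE₂ = E - φ₂ = 5.4379 - 4.44 = 0.9979 eV

Difference:
ΔKE = KE₁ - KE₂ = 2.3079 - 0.9979 = 1.3100 eV

Note: The difference equals the difference in work functions: 4.44 - 3.13 = 1.31 eV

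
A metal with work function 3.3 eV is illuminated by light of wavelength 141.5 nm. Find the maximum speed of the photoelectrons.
1.3861e+06 m/s

First, find the maximum kinetic energy:
E_photon = hc/λ = 8.7621 eV
KE_max = E_photon - φ = 8.7621 - 3.3 = 5.4621 eV

Convert to Joules: KE_max = 5.4621 × 1.602×10⁻¹⁹ J = 8.7513e-19 J

Then use KE = ½mv² to find velocity:
v = √(2·KE/m) = √(2 × 8.7513e-19 J / 9.109e-31 kg)
v = 1.3861e+06 m/s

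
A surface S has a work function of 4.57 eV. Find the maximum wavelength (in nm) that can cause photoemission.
271.30 nm

The threshold wavelength is when the photon energy equals the work function:
hc/λ₀ = φ

Solving for λ₀:
λ₀ = hc/φ = (6.626×10⁻³⁴ J·s)(3×10⁸ m/s) / (4.57 eV × 1.602×10⁻¹⁹ J/eV)
λ₀ = 271.30 nm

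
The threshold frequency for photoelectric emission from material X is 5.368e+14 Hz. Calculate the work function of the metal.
2.22 eV

At the threshold frequency, photon energy equals work function:
φ = hf₀

Calculating:
φ = (6.626×10⁻³⁴ J·s)(5.368e+14 Hz)
φ = 2.22 eV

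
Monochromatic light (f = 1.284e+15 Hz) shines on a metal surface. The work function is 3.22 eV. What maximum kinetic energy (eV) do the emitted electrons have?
2.0902 eV

Using Einstein's photoelectric equation: KE_max = hf - φ

First, calculate the photon energy:
E_photon = hf = (6.626×10⁻³⁴ J·s)(1.284e+15 Hz)
E_photon = 5.3102 eV

Then, the maximum kinetic energy:
KE_max = E_photon - φ = 5.3102 eV - 3.22 eV = 2.0902 eV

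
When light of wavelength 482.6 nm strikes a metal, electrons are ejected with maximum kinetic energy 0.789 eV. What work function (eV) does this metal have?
1.78 eV

From Einstein's photoelectric equation: KE_max = hf - φ = hc/λ - φ

Rearranging for φ:
φ = hc/λ - KE_max

Calculate photon energy:
E_photon = hc/λ = 2.5691 eV

Therefore:
φ = 2.5691 - 0.789 = 1.78 eV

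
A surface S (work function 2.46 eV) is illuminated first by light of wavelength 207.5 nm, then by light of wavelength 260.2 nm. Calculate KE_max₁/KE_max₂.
1.5250

Using Einstein's equation: KE_max = hc/λ - φ

For λ₁ = 207.5 nm:
E₁ = hc/λ₁ = 5.9751 eV
KE₁ = E₁ - φ = 5.9751 - 2.46 = 3.5151 eV

For λ₂ = 260.2 nm:
E₂ = hc/λ₂ = 4.7650 eV
KE₂ = E₂ - φ = 4.7650 - 2.46 = 2.3050 eV

Ratio: KE₁/KE₂ = 3.5151/2.3050 = 1.5250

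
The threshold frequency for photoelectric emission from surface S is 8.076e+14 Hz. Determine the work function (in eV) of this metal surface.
3.34 eV

At the threshold frequency, photon energy equals work function:
φ = hf₀

Calculating:
φ = (6.626×10⁻³⁴ J·s)(8.076e+14 Hz)
φ = 3.34 eV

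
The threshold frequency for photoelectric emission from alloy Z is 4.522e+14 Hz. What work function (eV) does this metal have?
1.87 eV

At the threshold frequency, photon energy equals work function:
φ = hf₀

Calculating:
φ = (6.626×10⁻³⁴ J·s)(4.522e+14 Hz)
φ = 1.87 eV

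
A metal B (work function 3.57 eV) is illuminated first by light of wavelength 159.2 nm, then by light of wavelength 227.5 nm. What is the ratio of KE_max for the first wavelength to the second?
2.2438

Using Einstein's equation: KE_max = hc/λ - φ

For λ₁ = 159.2 nm:
E₁ = hc/λ₁ = 7.7880 eV
KE₁ = E₁ - φ = 7.7880 - 3.57 = 4.2180 eV

For λ₂ = 227.5 nm:
E₂ = hc/λ₂ = 5.4499 eV
KE₂ = E₂ - φ = 5.4499 - 3.57 = 1.8799 eV

Ratio: KE₁/KE₂ = 4.2180/1.8799 = 2.2438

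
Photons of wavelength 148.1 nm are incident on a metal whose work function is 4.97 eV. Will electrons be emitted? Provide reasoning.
Yes

For photoemission, the photon energy must exceed the work function.

Photon energy: E = hc/λ = 8.3717 eV
Work function: φ = 4.97 eV

Since E_photon (8.3717 eV) > φ (4.97 eV), photoemission WILL occur.
The threshold wavelength is λ₀ = hc/φ = 249.5 nm.
Since 148.1 nm < 249.5 nm, the light has sufficient energy.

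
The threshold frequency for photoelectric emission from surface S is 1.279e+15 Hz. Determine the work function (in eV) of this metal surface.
5.29 eV

At the threshold frequency, photon energy equals work function:
φ = hf₀

Calculating:
φ = (6.626×10⁻³⁴ J·s)(1.279e+15 Hz)
φ = 5.29 eV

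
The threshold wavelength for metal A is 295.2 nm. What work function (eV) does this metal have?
4.20 eV

At the threshold wavelength, photon energy equals work function:
φ = hc/λ₀

Calculating:
φ = (6.626×10⁻³⁴ J·s)(3×10⁸ m/s) / (295.2×10⁻⁹ m)
φ = 4.20 eV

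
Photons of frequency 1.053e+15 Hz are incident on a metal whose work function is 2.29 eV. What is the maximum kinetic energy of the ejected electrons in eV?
2.0649 eV

Using Einstein's photoelectric equation: KE_max = hf - φ

First, calculate the photon energy:
E_photon = hf = (6.626×10⁻³⁴ J·s)(1.053e+15 Hz)
E_photon = 4.3549 eV

Then, the maximum kinetic energy:
KE_max = E_photon - φ = 4.3549 eV - 2.29 eV = 2.0649 eV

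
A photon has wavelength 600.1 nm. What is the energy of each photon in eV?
2.0661 eV

Using E = hf = hc/λ:

E = hc/λ = (6.626×10⁻³⁴ J·s)(3×10⁸ m/s) / (600.1×10⁻⁹ m)
E = 2.0661 eV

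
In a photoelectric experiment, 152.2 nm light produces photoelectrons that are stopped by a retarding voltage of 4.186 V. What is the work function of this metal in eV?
3.96 eV

The stopping potential gives the maximum kinetic energy: KE_max = eV_s = 4.186 eV

From Einstein's photoelectric equation: KE_max = hc/λ - φ
Rearranging: φ = hc/λ - KE_max

Calculate photon energy:
E_photon = hc/λ = (6.626×10⁻³⁴ J·s)(3×10⁸ m/s) / (152.2×10⁻⁹ m) = 8.1461 eV

Therefore:
φ = 8.1461 - 4.186 = 3.96 eV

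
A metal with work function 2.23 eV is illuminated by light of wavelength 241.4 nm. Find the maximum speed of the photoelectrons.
1.0111e+06 m/s

First, find the maximum kinetic energy:
E_photon = hc/λ = 5.1360 eV
KE_max = E_photon - φ = 5.1360 - 2.23 = 2.9060 eV

Convert to Joules: KE_max = 2.9060 × 1.602×10⁻¹⁹ J = 4.6560e-19 J

Then use KE = ½mv² to find velocity:
v = √(2·KE/m) = √(2 × 4.6560e-19 J / 9.109e-31 kg)
v = 1.0111e+06 m/s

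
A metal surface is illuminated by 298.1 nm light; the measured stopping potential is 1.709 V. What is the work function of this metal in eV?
2.45 eV

The stopping potential gives the maximum kinetic energy: KE_max = eV_s = 1.709 eV

From Einstein's photoelectric equation: KE_max = hc/λ - φ
Rearranging: φ = hc/λ - KE_max

Calculate photon energy:
E_photon = hc/λ = (6.626×10⁻³⁴ J·s)(3×10⁸ m/s) / (298.1×10⁻⁹ m) = 4.1591 eV

Therefore:
φ = 4.1591 - 1.709 = 2.45 eV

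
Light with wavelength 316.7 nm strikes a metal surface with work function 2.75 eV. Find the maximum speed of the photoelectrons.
6.4013e+05 m/s

First, find the maximum kinetic energy:
E_photon = hc/λ = 3.9149 eV
KE_max = E_photon - φ = 3.9149 - 2.75 = 1.1649 eV

Convert to Joules: KE_max = 1.1649 × 1.602×10⁻¹⁹ J = 1.8663e-19 J

Then use KE = ½mv² to find velocity:
v = √(2·KE/m) = √(2 × 1.8663e-19 J / 9.109e-31 kg)
v = 6.4013e+05 m/s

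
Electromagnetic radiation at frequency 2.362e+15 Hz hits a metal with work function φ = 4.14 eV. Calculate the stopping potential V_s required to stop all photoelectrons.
5.6284 V

The stopping potential V_s satisfies: eV_s = KE_max

First, find KE_max using Einstein's equation:
E_photon = hf = (6.626×10⁻³⁴ J·s)(2.362e+15 Hz) = 9.7684 eV
KE_max = E_photon - φ = 9.7684 - 4.14 = 5.6284 eV

Since eV_s = KE_max:
V_s = KE_max/e = 5.6284 V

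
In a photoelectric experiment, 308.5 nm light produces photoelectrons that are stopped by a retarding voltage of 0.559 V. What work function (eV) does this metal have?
3.46 eV

The stopping potential gives the maximum kinetic energy: KE_max = eV_s = 0.559 eV

From Einstein's photoelectric equation: KE_max = hc/λ - φ
Rearranging: φ = hc/λ - KE_max

Calculate photon energy:
E_photon = hc/λ = (6.626×10⁻³⁴ J·s)(3×10⁸ m/s) / (308.5×10⁻⁹ m) = 4.0189 eV

Therefore:
φ = 4.0189 - 0.559 = 3.46 eV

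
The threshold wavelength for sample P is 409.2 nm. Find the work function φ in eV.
3.03 eV

At the threshold wavelength, photon energy equals work function:
φ = hc/λ₀

Calculating:
φ = (6.626×10⁻³⁴ J·s)(3×10⁸ m/s) / (409.2×10⁻⁹ m)
φ = 3.03 eV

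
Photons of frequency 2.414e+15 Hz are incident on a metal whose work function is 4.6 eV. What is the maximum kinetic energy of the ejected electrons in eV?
5.3835 eV

Using Einstein's photoelectric equation: KE_max = hf - φ

First, calculate the photon energy:
E_photon = hf = (6.626×10⁻³⁴ J·s)(2.414e+15 Hz)
E_photon = 9.9835 eV

Then, the maximum kinetic energy:
KE_max = E_photon - φ = 9.9835 eV - 4.6 eV = 5.3835 eV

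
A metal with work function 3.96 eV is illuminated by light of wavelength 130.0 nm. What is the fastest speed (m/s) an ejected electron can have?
1.4007e+06 m/s

First, find the maximum kinetic energy:
E_photon = hc/λ = 9.5372 eV
KE_max = E_photon - φ = 9.5372 - 3.96 = 5.5772 eV

Convert to Joules: KE_max = 5.5772 × 1.602×10⁻¹⁹ J = 8.9357e-19 J

Then use KE = ½mv² to find velocity:
v = √(2·KE/m) = √(2 × 8.9357e-19 J / 9.109e-31 kg)
v = 1.4007e+06 m/s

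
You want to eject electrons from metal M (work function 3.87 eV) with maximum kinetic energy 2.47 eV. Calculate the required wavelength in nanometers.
195.56 nm

From Einstein's equation: KE_max = hc/λ - φ

Rearranging for λ:
hc/λ = KE_max + φ
λ = hc/(KE_max + φ)

Required photon energy:
E_photon = KE_max + φ = 2.47 + 3.87 = 6.34 eV

Required wavelength:
λ = hc/E_photon = (6.626×10⁻³⁴)(3×10⁸) / (6.34 × 1.602×10⁻¹⁹)
λ = 195.56 nm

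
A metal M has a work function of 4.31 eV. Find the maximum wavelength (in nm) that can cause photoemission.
287.67 nm

The threshold wavelength is when the photon energy equals the work function:
hc/λ₀ = φ

Solving for λ₀:
λ₀ = hc/φ = (6.626×10⁻³⁴ J·s)(3×10⁸ m/s) / (4.31 eV × 1.602×10⁻¹⁹ J/eV)
λ₀ = 287.67 nm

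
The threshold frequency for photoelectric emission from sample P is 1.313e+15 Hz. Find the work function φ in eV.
5.43 eV

At the threshold frequency, photon energy equals work function:
φ = hf₀

Calculating:
φ = (6.626×10⁻³⁴ J·s)(1.313e+15 Hz)
φ = 5.43 eV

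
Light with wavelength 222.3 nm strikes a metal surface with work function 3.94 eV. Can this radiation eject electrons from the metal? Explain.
Yes

For photoemission, the photon energy must exceed the work function.

Photon energy: E = hc/λ = 5.5773 eV
Work function: φ = 3.94 eV

Since E_photon (5.5773 eV) > φ (3.94 eV), photoemission WILL occur.
The threshold wavelength is λ₀ = hc/φ = 314.7 nm.
Since 222.3 nm < 314.7 nm, the light has sufficient energy.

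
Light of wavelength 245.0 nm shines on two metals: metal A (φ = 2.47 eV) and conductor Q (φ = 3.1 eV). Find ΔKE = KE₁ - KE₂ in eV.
0.6300 eV

Using KE_max = hc/λ - φ for each metal:

Photon energy: E = hc/λ = 5.0606 eV

For metal A (φ₁ = 2.47 eV):
KE₁ = E - φ₁ = 5.0606 - 2.47 = 2.5906 eV

For conductor Q (φ₂ = 3.1 eV):
KE₂ = E - φ₂ = 5.0606 - 3.1 = 1.9606 eV

Difference:
ΔKE = KE₁ - KE₂ = 2.5906 - 1.9606 = 0.6300 eV

Note: The difference equals the difference in work functions: 3.1 - 2.47 = 0.63 eV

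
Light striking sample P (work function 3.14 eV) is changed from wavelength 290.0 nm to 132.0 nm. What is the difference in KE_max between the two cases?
5.1174 eV

Using Einstein's equation: KE_max = hc/λ - φ

For λ₁ = 290.0 nm:
KE₁ = hc/λ₁ - φ = 4.2753 - 3.14 = 1.1353 eV

For λ₂ = 132.0 nm:
KE₂ = hc/λ₂ - φ = 9.3927 - 3.14 = 6.2527 eV

Change in KE:
ΔKE = KE₂ - KE₁ = 6.2527 - 1.1353 = 5.1174 eV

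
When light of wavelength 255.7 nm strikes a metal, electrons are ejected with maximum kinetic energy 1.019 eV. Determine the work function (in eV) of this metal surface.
3.83 eV

From Einstein's photoelectric equation: KE_max = hf - φ = hc/λ - φ

Rearranging for φ:
φ = hc/λ - KE_max

Calculate photon energy:
E_photon = hc/λ = 4.8488 eV

Therefore:
φ = 4.8488 - 1.019 = 3.83 eV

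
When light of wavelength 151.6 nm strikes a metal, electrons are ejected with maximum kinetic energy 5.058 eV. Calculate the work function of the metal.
3.12 eV

From Einstein's photoelectric equation: KE_max = hf - φ = hc/λ - φ

Rearranging for φ:
φ = hc/λ - KE_max

Calculate photon energy:
E_photon = hc/λ = 8.1784 eV

Therefore:
φ = 8.1784 - 5.058 = 3.12 eV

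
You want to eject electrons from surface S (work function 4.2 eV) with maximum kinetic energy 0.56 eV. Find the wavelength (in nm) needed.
260.47 nm

From Einstein's equation: KE_max = hc/λ - φ

Rearranging for λ:
hc/λ = KE_max + φ
λ = hc/(KE_max + φ)

Required photon energy:
E_photon = KE_max + φ = 0.56 + 4.2 = 4.76 eV

Required wavelength:
λ = hc/E_photon = (6.626×10⁻³⁴)(3×10⁸) / (4.76 × 1.602×10⁻¹⁹)
λ = 260.47 nm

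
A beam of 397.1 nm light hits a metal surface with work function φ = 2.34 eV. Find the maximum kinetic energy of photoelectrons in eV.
0.7822 eV

Using Einstein's photoelectric equation: KE_max = hf - φ = hc/λ - φ

First, calculate the photon energy:
E_photon = hc/λ = (6.626×10⁻³⁴ J·s)(3×10⁸ m/s) / (397.1×10⁻⁹ m)
E_photon = 3.1222 eV

Then, the maximum kinetic energy:
KE_max = E_photon - φ = 3.1222 eV - 2.34 eV = 0.7822 eV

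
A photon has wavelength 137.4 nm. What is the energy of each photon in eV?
9.0236 eV

Using E = hf = hc/λ:

E = hc/λ = (6.626×10⁻³⁴ J·s)(3×10⁸ m/s) / (137.4×10⁻⁹ m)
E = 9.0236 eV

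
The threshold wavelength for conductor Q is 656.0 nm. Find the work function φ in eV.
1.89 eV

At the threshold wavelength, photon energy equals work function:
φ = hc/λ₀

Calculating:
φ = (6.626×10⁻³⁴ J·s)(3×10⁸ m/s) / (656.0×10⁻⁹ m)
φ = 1.89 eV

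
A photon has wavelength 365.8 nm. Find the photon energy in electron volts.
3.3894 eV

Using E = hf = hc/λ:

E = hc/λ = (6.626×10⁻³⁴ J·s)(3×10⁸ m/s) / (365.8×10⁻⁹ m)
E = 3.3894 eV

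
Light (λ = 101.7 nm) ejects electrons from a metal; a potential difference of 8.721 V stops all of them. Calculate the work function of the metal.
3.47 eV

The stopping potential gives the maximum kinetic energy: KE_max = eV_s = 8.721 eV

From Einstein's photoelectric equation: KE_max = hc/λ - φ
Rearranging: φ = hc/λ - KE_max

Calculate photon energy:
E_photon = hc/λ = (6.626×10⁻³⁴ J·s)(3×10⁸ m/s) / (101.7×10⁻⁹ m) = 12.1912 eV

Therefore:
φ = 12.1912 - 8.721 = 3.47 eV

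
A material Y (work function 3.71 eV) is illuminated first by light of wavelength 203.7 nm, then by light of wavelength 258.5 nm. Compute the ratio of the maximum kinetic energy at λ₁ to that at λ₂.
2.1878

Using Einstein's equation: KE_max = hc/λ - φ

For λ₁ = 203.7 nm:
E₁ = hc/λ₁ = 6.0866 eV
KE₁ = E₁ - φ = 6.0866 - 3.71 = 2.3766 eV

For λ₂ = 258.5 nm:
E₂ = hc/λ₂ = 4.7963 eV
KE₂ = E₂ - φ = 4.7963 - 3.71 = 1.0863 eV

Ratio: KE₁/KE₂ = 2.3766/1.0863 = 2.1878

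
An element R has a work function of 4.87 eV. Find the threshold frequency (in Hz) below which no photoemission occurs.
1.1776e+15 Hz

The threshold frequency is when the photon energy equals the work function:
hf₀ = φ

Solving for f₀:
f₀ = φ/h = (4.87 eV × 1.602×10⁻¹⁹ J/eV) / (6.626×10⁻³⁴ J·s)
f₀ = 1.1776e+15 Hz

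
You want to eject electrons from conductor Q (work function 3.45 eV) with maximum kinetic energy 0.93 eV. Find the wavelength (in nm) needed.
283.07 nm

From Einstein's equation: KE_max = hc/λ - φ

Rearranging for λ:
hc/λ = KE_max + φ
λ = hc/(KE_max + φ)

Required photon energy:
E_photon = KE_max + φ = 0.93 + 3.45 = 4.38 eV

Required wavelength:
λ = hc/E_photon = (6.626×10⁻³⁴)(3×10⁸) / (4.38 × 1.602×10⁻¹⁹)
λ = 283.07 nm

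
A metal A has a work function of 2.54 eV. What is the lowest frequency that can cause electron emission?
6.1417e+14 Hz

The threshold frequency is when the photon energy equals the work function:
hf₀ = φ

Solving for f₀:
f₀ = φ/h = (2.54 eV × 1.602×10⁻¹⁹ J/eV) / (6.626×10⁻³⁴ J·s)
f₀ = 6.1417e+14 Hz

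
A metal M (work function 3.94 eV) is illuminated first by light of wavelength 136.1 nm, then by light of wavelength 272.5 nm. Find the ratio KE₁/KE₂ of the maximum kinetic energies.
8.4767

Using Einstein's equation: KE_max = hc/λ - φ

For λ₁ = 136.1 nm:
E₁ = hc/λ₁ = 9.1098 eV
KE₁ = E₁ - φ = 9.1098 - 3.94 = 5.1698 eV

For λ₂ = 272.5 nm:
E₂ = hc/λ₂ = 4.5499 eV
KE₂ = E₂ - φ = 4.5499 - 3.94 = 0.6099 eV

Ratio: KE₁/KE₂ = 5.1698/0.6099 = 8.4767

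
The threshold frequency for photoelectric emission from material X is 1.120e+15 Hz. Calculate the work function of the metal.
4.63 eV

At the threshold frequency, photon energy equals work function:
φ = hf₀

Calculating:
φ = (6.626×10⁻³⁴ J·s)(1.120e+15 Hz)
φ = 4.63 eV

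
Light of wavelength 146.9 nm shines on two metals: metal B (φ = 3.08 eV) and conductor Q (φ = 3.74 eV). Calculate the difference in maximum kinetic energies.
0.6600 eV

Using KE_max = hc/λ - φ for each metal:

Photon energy: E = hc/λ = 8.4400 eV

For metal B (φ₁ = 3.08 eV):
KE₁ = E - φ₁ = 8.4400 - 3.08 = 5.3600 eV

For conductor Q (φ₂ = 3.74 eV):
KE₂ = E - φ₂ = 8.4400 - 3.74 = 4.7000 eV

Difference:
ΔKE = KE₁ - KE₂ = 5.3600 - 4.7000 = 0.6600 eV

Note: The difference equals the difference in work functions: 3.74 - 3.08 = 0.66 eV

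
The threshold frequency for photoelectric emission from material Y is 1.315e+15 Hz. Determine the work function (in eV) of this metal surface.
5.44 eV

At the threshold frequency, photon energy equals work function:
φ = hf₀

Calculating:
φ = (6.626×10⁻³⁴ J·s)(1.315e+15 Hz)
φ = 5.44 eV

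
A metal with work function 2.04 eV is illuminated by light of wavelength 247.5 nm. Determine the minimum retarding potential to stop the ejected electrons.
2.9695 V

The stopping potential V_s satisfies: eV_s = KE_max

First, find KE_max using Einstein's equation:
E_photon = hc/λ = 5.0095 eV
KE_max = E_photon - φ = 5.0095 - 2.04 = 2.9695 eV

Since eV_s = KE_max:
V_s = KE_max/e = 2.9695 V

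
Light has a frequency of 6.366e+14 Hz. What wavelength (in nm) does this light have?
470.93 nm

Using the wave equation: c = fλ

Solving for wavelength:
λ = c/f = (3×10⁸ m/s) / (6.366e+14 Hz)
λ = 470.93 nm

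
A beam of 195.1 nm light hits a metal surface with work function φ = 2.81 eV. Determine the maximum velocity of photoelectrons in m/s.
1.1167e+06 m/s

First, find the maximum kinetic energy:
E_photon = hc/λ = 6.3549 eV
KE_max = E_photon - φ = 6.3549 - 2.81 = 3.5449 eV

Convert to Joules: KE_max = 3.5449 × 1.602×10⁻¹⁹ J = 5.6796e-19 J

Then use KE = ½mv² to find velocity:
v = √(2·KE/m) = √(2 × 5.6796e-19 J / 9.109e-31 kg)
v = 1.1167e+06 m/s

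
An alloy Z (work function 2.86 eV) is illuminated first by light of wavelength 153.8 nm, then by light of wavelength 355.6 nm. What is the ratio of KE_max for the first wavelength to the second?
8.3007

Using Einstein's equation: KE_max = hc/λ - φ

For λ₁ = 153.8 nm:
E₁ = hc/λ₁ = 8.0614 eV
KE₁ = E₁ - φ = 8.0614 - 2.86 = 5.2014 eV

For λ₂ = 355.6 nm:
E₂ = hc/λ₂ = 3.4866 eV
KE₂ = E₂ - φ = 3.4866 - 2.86 = 0.6266 eV

Ratio: KE₁/KE₂ = 5.2014/0.6266 = 8.3007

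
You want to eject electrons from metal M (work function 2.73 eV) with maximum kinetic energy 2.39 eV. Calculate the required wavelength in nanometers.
242.16 nm

From Einstein's equation: KE_max = hc/λ - φ

Rearranging for λ:
hc/λ = KE_max + φ
λ = hc/(KE_max + φ)

Required photon energy:
E_photon = KE_max + φ = 2.39 + 2.73 = 5.12 eV

Required wavelength:
λ = hc/E_photon = (6.626×10⁻³⁴)(3×10⁸) / (5.12 × 1.602×10⁻¹⁹)
λ = 242.16 nm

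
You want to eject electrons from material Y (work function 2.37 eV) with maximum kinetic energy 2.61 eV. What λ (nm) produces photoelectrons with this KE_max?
248.96 nm

From Einstein's equation: KE_max = hc/λ - φ

Rearranging for λ:
hc/λ = KE_max + φ
λ = hc/(KE_max + φ)

Required photon energy:
E_photon = KE_max + φ = 2.61 + 2.37 = 4.98 eV

Required wavelength:
λ = hc/E_photon = (6.626×10⁻³⁴)(3×10⁸) / (4.98 × 1.602×10⁻¹⁹)
λ = 248.96 nm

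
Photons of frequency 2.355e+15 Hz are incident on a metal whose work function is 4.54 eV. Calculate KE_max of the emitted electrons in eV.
5.1995 eV

Using Einstein's photoelectric equation: KE_max = hf - φ

First, calculate the photon energy:
E_photon = hf = (6.626×10⁻³⁴ J·s)(2.355e+15 Hz)
E_photon = 9.7395 eV

Then, the maximum kinetic energy:
KE_max = E_photon - φ = 9.7395 eV - 4.54 eV = 5.1995 eV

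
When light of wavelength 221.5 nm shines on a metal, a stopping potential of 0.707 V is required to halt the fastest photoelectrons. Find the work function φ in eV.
4.89 eV

The stopping potential gives the maximum kinetic energy: KE_max = eV_s = 0.707 eV

From Einstein's photoelectric equation: KE_max = hc/λ - φ
Rearranging: φ = hc/λ - KE_max

Calculate photon energy:
E_photon = hc/λ = (6.626×10⁻³⁴ J·s)(3×10⁸ m/s) / (221.5×10⁻⁹ m) = 5.5975 eV

Therefore:
φ = 5.5975 - 0.707 = 4.89 eV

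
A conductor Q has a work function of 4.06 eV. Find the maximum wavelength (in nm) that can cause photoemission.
305.38 nm

The threshold wavelength is when the photon energy equals the work function:
hc/λ₀ = φ

Solving for λ₀:
λ₀ = hc/φ = (6.626×10⁻³⁴ J·s)(3×10⁸ m/s) / (4.06 eV × 1.602×10⁻¹⁹ J/eV)
λ₀ = 305.38 nm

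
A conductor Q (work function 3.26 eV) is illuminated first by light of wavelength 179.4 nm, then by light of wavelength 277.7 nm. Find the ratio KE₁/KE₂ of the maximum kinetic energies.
3.0307

Using Einstein's equation: KE_max = hc/λ - φ

For λ₁ = 179.4 nm:
E₁ = hc/λ₁ = 6.9110 eV
KE₁ = E₁ - φ = 6.9110 - 3.26 = 3.6510 eV

For λ₂ = 277.7 nm:
E₂ = hc/λ₂ = 4.4647 eV
KE₂ = E₂ - φ = 4.4647 - 3.26 = 1.2047 eV

Ratio: KE₁/KE₂ = 3.6510/1.2047 = 3.0307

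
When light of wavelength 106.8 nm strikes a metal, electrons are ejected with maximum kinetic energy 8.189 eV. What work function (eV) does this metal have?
3.42 eV

From Einstein's photoelectric equation: KE_max = hf - φ = hc/λ - φ

Rearranging for φ:
φ = hc/λ - KE_max

Calculate photon energy:
E_photon = hc/λ = 11.6090 eV

Therefore:
φ = 11.6090 - 8.189 = 3.42 eV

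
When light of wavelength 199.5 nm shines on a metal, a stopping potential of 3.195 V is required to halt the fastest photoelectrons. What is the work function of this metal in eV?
3.02 eV

The stopping potential gives the maximum kinetic energy: KE_max = eV_s = 3.195 eV

From Einstein's photoelectric equation: KE_max = hc/λ - φ
Rearranging: φ = hc/λ - KE_max

Calculate photon energy:
E_photon = hc/λ = (6.626×10⁻³⁴ J·s)(3×10⁸ m/s) / (199.5×10⁻⁹ m) = 6.2147 eV

Therefore:
φ = 6.2147 - 3.195 = 3.02 eV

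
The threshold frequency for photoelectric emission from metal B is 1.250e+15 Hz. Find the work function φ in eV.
5.17 eV

At the threshold frequency, photon energy equals work function:
φ = hf₀

Calculating:
φ = (6.626×10⁻³⁴ J·s)(1.250e+15 Hz)
φ = 5.17 eV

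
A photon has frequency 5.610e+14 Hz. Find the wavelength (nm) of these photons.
534.39 nm

Using the wave equation: c = fλ

Solving for wavelength:
λ = c/f = (3×10⁸ m/s) / (5.610e+14 Hz)
λ = 534.39 nm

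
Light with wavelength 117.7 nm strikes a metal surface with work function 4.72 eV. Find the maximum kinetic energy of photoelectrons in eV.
5.8139 eV

Using Einstein's photoelectric equation: KE_max = hf - φ = hc/λ - φ

First, calculate the photon energy:
E_photon = hc/λ = (6.626×10⁻³⁴ J·s)(3×10⁸ m/s) / (117.7×10⁻⁹ m)
E_photon = 10.5339 eV

Then, the maximum kinetic energy:
KE_max = E_photon - φ = 10.5339 eV - 4.72 eV = 5.8139 eV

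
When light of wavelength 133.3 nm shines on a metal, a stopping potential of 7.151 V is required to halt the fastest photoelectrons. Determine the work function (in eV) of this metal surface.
2.15 eV

The stopping potential gives the maximum kinetic energy: KE_max = eV_s = 7.151 eV

From Einstein's photoelectric equation: KE_max = hc/λ - φ
Rearranging: φ = hc/λ - KE_max

Calculate photon energy:
E_photon = hc/λ = (6.626×10⁻³⁴ J·s)(3×10⁸ m/s) / (133.3×10⁻⁹ m) = 9.3011 eV

Therefore:
φ = 9.3011 - 7.151 = 2.15 eV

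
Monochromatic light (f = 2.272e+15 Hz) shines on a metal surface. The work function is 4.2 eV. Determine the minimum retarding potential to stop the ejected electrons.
5.1962 V

The stopping potential V_s satisfies: eV_s = KE_max

First, find KE_max using Einstein's equation:
E_photon = hf = (6.626×10⁻³⁴ J·s)(2.272e+15 Hz) = 9.3962 eV
KE_max = E_photon - φ = 9.3962 - 4.2 = 5.1962 eV

Since eV_s = KE_max:
V_s = KE_max/e = 5.1962 V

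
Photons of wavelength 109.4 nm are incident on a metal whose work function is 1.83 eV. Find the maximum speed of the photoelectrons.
1.8283e+06 m/s

First, find the maximum kinetic energy:
E_photon = hc/λ = 11.3331 eV
KE_max = E_photon - φ = 11.3331 - 1.83 = 9.5031 eV

Convert to Joules: KE_max = 9.5031 × 1.602×10⁻¹⁹ J = 1.5226e-18 J

Then use KE = ½mv² to find velocity:
v = √(2·KE/m) = √(2 × 1.5226e-18 J / 9.109e-31 kg)
v = 1.8283e+06 m/s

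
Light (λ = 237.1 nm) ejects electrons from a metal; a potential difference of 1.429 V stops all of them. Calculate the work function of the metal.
3.80 eV

The stopping potential gives the maximum kinetic energy: KE_max = eV_s = 1.429 eV

From Einstein's photoelectric equation: KE_max = hc/λ - φ
Rearranging: φ = hc/λ - KE_max

Calculate photon energy:
E_photon = hc/λ = (6.626×10⁻³⁴ J·s)(3×10⁸ m/s) / (237.1×10⁻⁹ m) = 5.2292 eV

Therefore:
φ = 5.2292 - 1.429 = 3.80 eV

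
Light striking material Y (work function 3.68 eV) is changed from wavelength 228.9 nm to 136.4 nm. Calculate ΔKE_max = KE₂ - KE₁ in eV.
3.6732 eV

Using Einstein's equation: KE_max = hc/λ - φ

For λ₁ = 228.9 nm:
KE₁ = hc/λ₁ - φ = 5.4165 - 3.68 = 1.7365 eV

For λ₂ = 136.4 nm:
KE₂ = hc/λ₂ - φ = 9.0898 - 3.68 = 5.4098 eV

Change in KE:
ΔKE = KE₂ - KE₁ = 5.4098 - 1.7365 = 3.6732 eV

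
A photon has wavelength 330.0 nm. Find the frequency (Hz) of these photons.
9.0846e+14 Hz

Using the wave equation: c = fλ

Solving for frequency:
f = c/λ = (3×10⁸ m/s) / (330.0×10⁻⁹ m)
f = 9.0846e+14 Hz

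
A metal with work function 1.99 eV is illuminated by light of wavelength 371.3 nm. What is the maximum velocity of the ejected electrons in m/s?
6.8891e+05 m/s

First, find the maximum kinetic energy:
E_photon = hc/λ = 3.3392 eV
KE_max = E_photon - φ = 3.3392 - 1.99 = 1.3492 eV

Convert to Joules: KE_max = 1.3492 × 1.602×10⁻¹⁹ J = 2.1616e-19 J

Then use KE = ½mv² to find velocity:
v = √(2·KE/m) = √(2 × 2.1616e-19 J / 9.109e-31 kg)
v = 6.8891e+05 m/s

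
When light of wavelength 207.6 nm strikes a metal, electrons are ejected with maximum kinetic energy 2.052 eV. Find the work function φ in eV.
3.92 eV

From Einstein's photoelectric equation: KE_max = hf - φ = hc/λ - φ

Rearranging for φ:
φ = hc/λ - KE_max

Calculate photon energy:
E_photon = hc/λ = 5.9723 eV

Therefore:
φ = 5.9723 - 2.052 = 3.92 eV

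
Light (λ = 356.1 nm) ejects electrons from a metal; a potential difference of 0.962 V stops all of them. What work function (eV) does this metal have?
2.52 eV

The stopping potential gives the maximum kinetic energy: KE_max = eV_s = 0.962 eV

From Einstein's photoelectric equation: KE_max = hc/λ - φ
Rearranging: φ = hc/λ - KE_max

Calculate photon energy:
E_photon = hc/λ = (6.626×10⁻³⁴ J·s)(3×10⁸ m/s) / (356.1×10⁻⁹ m) = 3.4817 eV

Therefore:
φ = 3.4817 - 0.962 = 2.52 eV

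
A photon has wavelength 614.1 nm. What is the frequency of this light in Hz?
4.8818e+14 Hz

Using the wave equation: c = fλ

Solving for frequency:
f = c/λ = (3×10⁸ m/s) / (614.1×10⁻⁹ m)
f = 4.8818e+14 Hz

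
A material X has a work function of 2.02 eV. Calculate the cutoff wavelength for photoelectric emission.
613.78 nm

The threshold wavelength is when the photon energy equals the work function:
hc/λ₀ = φ

Solving for λ₀:
λ₀ = hc/φ = (6.626×10⁻³⁴ J·s)(3×10⁸ m/s) / (2.02 eV × 1.602×10⁻¹⁹ J/eV)
λ₀ = 613.78 nm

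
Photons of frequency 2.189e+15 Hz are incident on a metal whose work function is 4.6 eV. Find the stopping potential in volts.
4.4530 V

The stopping potential V_s satisfies: eV_s = KE_max

First, find KE_max using Einstein's equation:
E_photon = hf = (6.626×10⁻³⁴ J·s)(2.189e+15 Hz) = 9.0530 eV
KE_max = E_photon - φ = 9.0530 - 4.6 = 4.4530 eV

Since eV_s = KE_max:
V_s = KE_max/e = 4.4530 V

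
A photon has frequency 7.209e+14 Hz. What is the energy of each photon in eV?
2.9814 eV

Using E = hf:

E = hf = (6.626×10⁻³⁴ J·s)(7.209e+14 Hz)
E = 2.9814 eV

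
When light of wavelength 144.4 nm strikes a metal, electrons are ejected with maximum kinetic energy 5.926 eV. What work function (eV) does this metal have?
2.66 eV

From Einstein's photoelectric equation: KE_max = hf - φ = hc/λ - φ

Rearranging for φ:
φ = hc/λ - KE_max

Calculate photon energy:
E_photon = hc/λ = 8.5862 eV

Therefore:
φ = 8.5862 - 5.926 = 2.66 eV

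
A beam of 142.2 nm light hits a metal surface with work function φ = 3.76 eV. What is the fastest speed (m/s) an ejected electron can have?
1.3208e+06 m/s

First, find the maximum kinetic energy:
E_photon = hc/λ = 8.7190 eV
KE_max = E_photon - φ = 8.7190 - 3.76 = 4.9590 eV

Convert to Joules: KE_max = 4.9590 × 1.602×10⁻¹⁹ J = 7.9452e-19 J

Then use KE = ½mv² to find velocity:
v = √(2·KE/m) = √(2 × 7.9452e-19 J / 9.109e-31 kg)
v = 1.3208e+06 m/s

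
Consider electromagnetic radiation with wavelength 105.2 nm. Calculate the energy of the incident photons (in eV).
11.7856 eV

Using E = hf = hc/λ:

E = hc/λ = (6.626×10⁻³⁴ J·s)(3×10⁸ m/s) / (105.2×10⁻⁹ m)
E = 11.7856 eV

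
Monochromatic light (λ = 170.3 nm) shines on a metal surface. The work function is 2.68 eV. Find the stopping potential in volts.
4.6003 V

The stopping potential V_s satisfies: eV_s = KE_max

First, find KE_max using Einstein's equation:
E_photon = hc/λ = 7.2803 eV
KE_max = E_photon - φ = 7.2803 - 2.68 = 4.6003 eV

Since eV_s = KE_max:
V_s = KE_max/e = 4.6003 V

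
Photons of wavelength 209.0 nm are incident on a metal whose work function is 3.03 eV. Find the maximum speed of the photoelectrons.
1.0104e+06 m/s

First, find the maximum kinetic energy:
E_photon = hc/λ = 5.9323 eV
KE_max = E_photon - φ = 5.9323 - 3.03 = 2.9023 eV

Convert to Joules: KE_max = 2.9023 × 1.602×10⁻¹⁹ J = 4.6499e-19 J

Then use KE = ½mv² to find velocity:
v = √(2·KE/m) = √(2 × 4.6499e-19 J / 9.109e-31 kg)
v = 1.0104e+06 m/s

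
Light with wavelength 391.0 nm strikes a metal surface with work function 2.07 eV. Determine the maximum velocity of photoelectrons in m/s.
6.2231e+05 m/s

First, find the maximum kinetic energy:
E_photon = hc/λ = 3.1710 eV
KE_max = E_photon - φ = 3.1710 - 2.07 = 1.1010 eV

Convert to Joules: KE_max = 1.1010 × 1.602×10⁻¹⁹ J = 1.7639e-19 J

Then use KE = ½mv² to find velocity:
v = √(2·KE/m) = √(2 × 1.7639e-19 J / 9.109e-31 kg)
v = 6.2231e+05 m/s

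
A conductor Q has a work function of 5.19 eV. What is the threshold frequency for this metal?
1.2549e+15 Hz

The threshold frequency is when the photon energy equals the work function:
hf₀ = φ

Solving for f₀:
f₀ = φ/h = (5.19 eV × 1.602×10⁻¹⁹ J/eV) / (6.626×10⁻³⁴ J·s)
f₀ = 1.2549e+15 Hz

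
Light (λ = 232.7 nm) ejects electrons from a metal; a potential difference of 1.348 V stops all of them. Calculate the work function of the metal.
3.98 eV

The stopping potential gives the maximum kinetic energy: KE_max = eV_s = 1.348 eV

From Einstein's photoelectric equation: KE_max = hc/λ - φ
Rearranging: φ = hc/λ - KE_max

Calculate photon energy:
E_photon = hc/λ = (6.626×10⁻³⁴ J·s)(3×10⁸ m/s) / (232.7×10⁻⁹ m) = 5.3281 eV

Therefore:
φ = 5.3281 - 1.348 = 3.98 eV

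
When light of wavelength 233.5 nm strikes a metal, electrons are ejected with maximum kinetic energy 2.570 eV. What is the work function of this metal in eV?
2.74 eV

From Einstein's photoelectric equation: KE_max = hf - φ = hc/λ - φ

Rearranging for φ:
φ = hc/λ - KE_max

Calculate photon energy:
E_photon = hc/λ = 5.3098 eV

Therefore:
φ = 5.3098 - 2.570 = 2.74 eV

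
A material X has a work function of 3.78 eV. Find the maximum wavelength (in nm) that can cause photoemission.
328.00 nm

The threshold wavelength is when the photon energy equals the work function:
hc/λ₀ = φ

Solving for λ₀:
λ₀ = hc/φ = (6.626×10⁻³⁴ J·s)(3×10⁸ m/s) / (3.78 eV × 1.602×10⁻¹⁹ J/eV)
λ₀ = 328.00 nm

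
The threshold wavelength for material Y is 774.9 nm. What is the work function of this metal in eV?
1.60 eV

At the threshold wavelength, photon energy equals work function:
φ = hc/λ₀

Calculating:
φ = (6.626×10⁻³⁴ J·s)(3×10⁸ m/s) / (774.9×10⁻⁹ m)
φ = 1.60 eV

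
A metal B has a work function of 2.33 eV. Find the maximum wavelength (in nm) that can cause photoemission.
532.12 nm

The threshold wavelength is when the photon energy equals the work function:
hc/λ₀ = φ

Solving for λ₀:
λ₀ = hc/φ = (6.626×10⁻³⁴ J·s)(3×10⁸ m/s) / (2.33 eV × 1.602×10⁻¹⁹ J/eV)
λ₀ = 532.12 nm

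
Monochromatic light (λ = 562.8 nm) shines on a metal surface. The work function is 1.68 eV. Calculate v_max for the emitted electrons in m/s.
4.2892e+05 m/s

First, find the maximum kinetic energy:
E_photon = hc/λ = 2.2030 eV
KE_max = E_photon - φ = 2.2030 - 1.68 = 0.5230 eV

Convert to Joules: KE_max = 0.5230 × 1.602×10⁻¹⁹ J = 8.3792e-20 J

Then use KE = ½mv² to find velocity:
v = √(2·KE/m) = √(2 × 8.3792e-20 J / 9.109e-31 kg)
v = 4.2892e+05 m/s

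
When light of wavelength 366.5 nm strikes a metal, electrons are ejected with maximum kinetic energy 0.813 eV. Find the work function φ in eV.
2.57 eV

From Einstein's photoelectric equation: KE_max = hf - φ = hc/λ - φ

Rearranging for φ:
φ = hc/λ - KE_max

Calculate photon energy:
E_photon = hc/λ = 3.3829 eV

Therefore:
φ = 3.3829 - 0.813 = 2.57 eV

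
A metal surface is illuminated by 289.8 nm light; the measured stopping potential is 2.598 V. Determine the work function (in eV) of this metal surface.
1.68 eV

The stopping potential gives the maximum kinetic energy: KE_max = eV_s = 2.598 eV

From Einstein's photoelectric equation: KE_max = hc/λ - φ
Rearranging: φ = hc/λ - KE_max

Calculate photon energy:
E_photon = hc/λ = (6.626×10⁻³⁴ J·s)(3×10⁸ m/s) / (289.8×10⁻⁹ m) = 4.2783 eV

Therefore:
φ = 4.2783 - 2.598 = 1.68 eV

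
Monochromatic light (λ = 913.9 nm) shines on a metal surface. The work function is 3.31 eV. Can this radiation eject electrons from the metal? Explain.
No

For photoemission, the photon energy must exceed the work function.

Photon energy: E = hc/λ = 1.3566 eV
Work function: φ = 3.31 eV

Since E_photon (1.3566 eV) < φ (3.31 eV), photoemission will NOT occur.
The threshold wavelength is λ₀ = hc/φ = 374.6 nm.
Since 913.9 nm > 374.6 nm, the photons lack sufficient energy.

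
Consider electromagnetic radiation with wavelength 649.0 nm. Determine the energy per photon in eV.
1.9104 eV

Using E = hf = hc/λ:

E = hc/λ = (6.626×10⁻³⁴ J·s)(3×10⁸ m/s) / (649.0×10⁻⁹ m)
E = 1.9104 eV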